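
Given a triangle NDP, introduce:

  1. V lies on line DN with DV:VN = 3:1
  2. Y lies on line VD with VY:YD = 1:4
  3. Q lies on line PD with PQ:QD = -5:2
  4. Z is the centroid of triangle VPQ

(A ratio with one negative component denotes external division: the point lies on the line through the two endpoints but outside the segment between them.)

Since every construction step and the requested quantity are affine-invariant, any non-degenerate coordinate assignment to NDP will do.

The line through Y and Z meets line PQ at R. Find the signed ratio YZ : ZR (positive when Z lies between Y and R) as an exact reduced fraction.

Choose coordinates N = (0, 0), D = (1, 0), P = (0, 1).
1. V lies on line DN with DV:VN = 3:1 ⇒ V = (1/4, 0)
2. Y lies on line VD with VY:YD = 1:4 ⇒ Y = (2/5, 0)
3. Q lies on line PD with PQ:QD = -5:2 ⇒ Q = (5/3, -2/3)
4. Z is the centroid of triangle VPQ ⇒ Z = (23/36, 1/9)
line YZ meets PQ at R = (17/21, 4/21)
Z = Y + t·(R−Y) with t = 7/12, so YZ:ZR = 7/12:5/12

YZ:ZR = 7/5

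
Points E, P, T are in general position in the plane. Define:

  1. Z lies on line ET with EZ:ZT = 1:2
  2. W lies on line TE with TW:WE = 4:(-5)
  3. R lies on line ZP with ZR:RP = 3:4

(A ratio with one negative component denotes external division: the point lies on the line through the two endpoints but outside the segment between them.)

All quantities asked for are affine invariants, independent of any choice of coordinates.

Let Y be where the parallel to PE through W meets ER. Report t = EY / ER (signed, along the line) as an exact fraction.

t = 105/4

Set E = (0, 0), P = (1, 0), T = (0, 1); any affine frame gives the same invariant.
1. Z lies on line ET with EZ:ZT = 1:2 ⇒ Z = (0, 1/3)
2. W lies on line TE with TW:WE = 4:(-5) ⇒ W = (0, 5)
3. R lies on line ZP with ZR:RP = 3:4 ⇒ R = (3/7, 4/21)
through W parallel to PE: direction (-1, 0); meets ER at Y = (45/4, 5)
Y = E + t·(R−E) with t = 105/4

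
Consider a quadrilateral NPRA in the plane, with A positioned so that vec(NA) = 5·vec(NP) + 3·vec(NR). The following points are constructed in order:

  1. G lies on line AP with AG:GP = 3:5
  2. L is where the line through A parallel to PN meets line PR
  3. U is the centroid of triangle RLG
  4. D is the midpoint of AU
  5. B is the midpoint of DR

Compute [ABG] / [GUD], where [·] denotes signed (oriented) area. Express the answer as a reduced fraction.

[ABG]:[GUD] = -5/4

Assign N = (0, 0), P = (1, 0), R = (0, 1), A = (5, 3) — the answer is frame-independent, so this choice is without loss of generality.
1. G lies on line AP with AG:GP = 3:5 ⇒ G = (7/2, 15/8)
2. L is where the line through A parallel to PN meets line PR ⇒ L = (-2, 3)
3. U is the centroid of triangle RLG ⇒ U = (1/2, 47/24)
4. D is the midpoint of AU ⇒ D = (11/4, 119/48)
5. B is the midpoint of DR ⇒ B = (11/8, 167/96)
2·[ABG] = 35/16, 2·[GUD] = -7/4
[ABG]:[GUD] = 35/16:-7/4 = -5/4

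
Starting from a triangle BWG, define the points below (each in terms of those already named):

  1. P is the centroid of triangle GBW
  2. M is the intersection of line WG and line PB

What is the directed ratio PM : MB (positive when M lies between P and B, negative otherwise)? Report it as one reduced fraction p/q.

Work in coordinates with B = (0, 0), W = (1, 0), G = (0, 1).
1. P is the centroid of triangle GBW ⇒ P = (1/3, 1/3)
2. M is the intersection of line WG and line PB ⇒ M = (1/2, 1/2)
M = P + t·(B−P) with t = -1/2, so PM:MB = t:(1−t) = -1/2:3/2

PM:MB = -1/3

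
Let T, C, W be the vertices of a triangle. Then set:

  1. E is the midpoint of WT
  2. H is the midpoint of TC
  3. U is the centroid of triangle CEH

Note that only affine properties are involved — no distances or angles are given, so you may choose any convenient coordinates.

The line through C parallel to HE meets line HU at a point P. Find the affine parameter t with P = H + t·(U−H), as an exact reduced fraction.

Assign T = (0, 0), C = (1, 0), W = (0, 1) — the answer is frame-independent, so this choice is without loss of generality.
1. E is the midpoint of WT ⇒ E = (0, 1/2)
2. H is the midpoint of TC ⇒ H = (1/2, 0)
3. U is the centroid of triangle CEH ⇒ U = (1/2, 1/6)
through C parallel to HE: direction (-1/2, 1/2); meets HU at P = (1/2, 1/2)
P = H + t·(U−H) with t = 3

t = 3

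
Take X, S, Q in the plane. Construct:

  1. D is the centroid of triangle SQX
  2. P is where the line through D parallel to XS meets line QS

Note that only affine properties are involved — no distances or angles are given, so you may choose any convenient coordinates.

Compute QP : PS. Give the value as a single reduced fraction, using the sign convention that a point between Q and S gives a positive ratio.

QP:PS = 2

Set X = (0, 0), S = (1, 0), Q = (0, 1); any affine frame gives the same invariant.
1. D is the centroid of triangle SQX ⇒ D = (1/3, 1/3)
2. P is where the line through D parallel to XS meets line QS ⇒ P = (2/3, 1/3)
P = Q + t·(S−Q) with t = 2/3, so QP:PS = t:(1−t) = 2/3:1/3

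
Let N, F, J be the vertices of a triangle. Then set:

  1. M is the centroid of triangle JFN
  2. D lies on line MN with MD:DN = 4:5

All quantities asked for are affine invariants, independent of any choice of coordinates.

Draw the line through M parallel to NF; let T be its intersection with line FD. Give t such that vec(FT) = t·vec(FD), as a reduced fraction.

t = 9/5

Work in coordinates with N = (0, 0), F = (1, 0), J = (0, 1).
1. M is the centroid of triangle JFN ⇒ M = (1/3, 1/3)
2. D lies on line MN with MD:DN = 4:5 ⇒ D = (5/27, 5/27)
through M parallel to NF: direction (1, 0); meets FD at T = (-7/15, 1/3)
T = F + t·(D−F) with t = 9/5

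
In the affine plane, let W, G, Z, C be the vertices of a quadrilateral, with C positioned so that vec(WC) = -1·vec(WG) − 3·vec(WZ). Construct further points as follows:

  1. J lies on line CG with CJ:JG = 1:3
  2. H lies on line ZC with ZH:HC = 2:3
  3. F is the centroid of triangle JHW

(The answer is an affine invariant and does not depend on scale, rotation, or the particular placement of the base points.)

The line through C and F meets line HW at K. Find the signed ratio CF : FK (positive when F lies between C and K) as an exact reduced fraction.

Set W = (0, 0), G = (1, 0), Z = (0, 1), C = (-1, -3); any affine frame gives the same invariant.
1. J lies on line CG with CJ:JG = 1:3 ⇒ J = (-1/2, -9/4)
2. H lies on line ZC with ZH:HC = 2:3 ⇒ H = (-2/5, -3/5)
3. F is the centroid of triangle JHW ⇒ F = (-3/10, -19/20)
line CF meets HW at K = (1/20, 3/40)
F = C + t·(K−C) with t = 2/3, so CF:FK = 2/3:1/3

CF:FK = 2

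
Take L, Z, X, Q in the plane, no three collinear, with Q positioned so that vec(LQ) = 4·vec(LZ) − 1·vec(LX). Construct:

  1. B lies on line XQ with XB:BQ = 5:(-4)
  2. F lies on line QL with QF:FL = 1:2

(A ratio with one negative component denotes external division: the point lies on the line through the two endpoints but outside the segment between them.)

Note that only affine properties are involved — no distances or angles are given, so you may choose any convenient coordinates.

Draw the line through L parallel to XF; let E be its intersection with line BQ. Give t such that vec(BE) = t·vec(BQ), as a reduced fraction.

Assign L = (0, 0), Z = (1, 0), X = (0, 1), Q = (4, -1) — the answer is frame-independent, so this choice is without loss of generality.
1. B lies on line XQ with XB:BQ = 5:(-4) ⇒ B = (20, -9)
2. F lies on line QL with QF:FL = 1:2 ⇒ F = (8/3, -2/3)
through L parallel to XF: direction (8/3, -5/3); meets BQ at E = (-8, 5)
E = B + t·(Q−B) with t = 7/4

t = 7/4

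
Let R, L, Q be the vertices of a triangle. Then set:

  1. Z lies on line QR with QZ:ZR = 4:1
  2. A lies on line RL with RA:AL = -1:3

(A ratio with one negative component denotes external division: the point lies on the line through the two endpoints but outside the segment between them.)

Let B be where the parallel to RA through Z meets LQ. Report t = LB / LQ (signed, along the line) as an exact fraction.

Assign R = (0, 0), L = (1, 0), Q = (0, 1) — the answer is frame-independent, so this choice is without loss of generality.
1. Z lies on line QR with QZ:ZR = 4:1 ⇒ Z = (0, 1/5)
2. A lies on line RL with RA:AL = -1:3 ⇒ A = (-1/2, 0)
through Z parallel to RA: direction (-1/2, 0); meets LQ at B = (4/5, 1/5)
B = L + t·(Q−L) with t = 1/5

t = 1/5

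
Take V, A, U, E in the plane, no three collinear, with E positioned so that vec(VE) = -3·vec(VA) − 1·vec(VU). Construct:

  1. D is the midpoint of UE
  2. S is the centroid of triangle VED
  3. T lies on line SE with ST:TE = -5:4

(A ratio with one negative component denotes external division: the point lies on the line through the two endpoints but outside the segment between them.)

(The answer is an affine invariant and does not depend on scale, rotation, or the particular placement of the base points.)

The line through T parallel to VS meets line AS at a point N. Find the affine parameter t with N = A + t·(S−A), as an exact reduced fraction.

t = -13/2

Assign V = (0, 0), A = (1, 0), U = (0, 1), E = (-3, -1) — the answer is frame-independent, so this choice is without loss of generality.
1. D is the midpoint of UE ⇒ D = (-3/2, 0)
2. S is the centroid of triangle VED ⇒ S = (-3/2, -1/3)
3. T lies on line SE with ST:TE = -5:4 ⇒ T = (-9, -11/3)
through T parallel to VS: direction (-3/2, -1/3); meets AS at N = (69/4, 13/6)
N = A + t·(S−A) with t = -13/2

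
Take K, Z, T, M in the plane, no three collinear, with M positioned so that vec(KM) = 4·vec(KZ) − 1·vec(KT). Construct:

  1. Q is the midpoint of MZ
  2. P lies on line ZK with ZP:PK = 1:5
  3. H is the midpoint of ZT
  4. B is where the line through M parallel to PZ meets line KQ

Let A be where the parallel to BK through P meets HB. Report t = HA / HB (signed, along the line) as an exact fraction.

t = 13/18

Choose coordinates K = (0, 0), Z = (1, 0), T = (0, 1), M = (4, -1).
1. Q is the midpoint of MZ ⇒ Q = (5/2, -1/2)
2. P lies on line ZK with ZP:PK = 1:5 ⇒ P = (5/6, 0)
3. H is the midpoint of ZT ⇒ H = (1/2, 1/2)
4. B is where the line through M parallel to PZ meets line KQ ⇒ B = (5, -1)
through P parallel to BK: direction (-5, 1); meets HB at A = (15/4, -7/12)
A = H + t·(B−H) with t = 13/18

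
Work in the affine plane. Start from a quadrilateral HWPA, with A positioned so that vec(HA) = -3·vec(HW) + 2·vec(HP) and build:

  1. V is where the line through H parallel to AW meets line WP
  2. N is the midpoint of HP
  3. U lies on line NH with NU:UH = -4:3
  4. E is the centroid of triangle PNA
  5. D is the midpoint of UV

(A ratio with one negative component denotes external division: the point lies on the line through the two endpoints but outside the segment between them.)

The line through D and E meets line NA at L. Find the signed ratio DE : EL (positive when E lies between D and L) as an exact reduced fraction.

Choose coordinates H = (0, 0), W = (1, 0), P = (0, 1), A = (-3, 2).
1. V is where the line through H parallel to AW meets line WP ⇒ V = (2, -1)
2. N is the midpoint of HP ⇒ N = (0, 1/2)
3. U lies on line NH with NU:UH = -4:3 ⇒ U = (0, -3/2)
4. E is the centroid of triangle PNA ⇒ E = (-1, 7/6)
5. D is the midpoint of UV ⇒ D = (1, -5/4)
line DE meets NA at L = (-13/17, 15/17)
E = D + t·(L−D) with t = 17/15, so DE:EL = 17/15:-2/15

DE:EL = -17/2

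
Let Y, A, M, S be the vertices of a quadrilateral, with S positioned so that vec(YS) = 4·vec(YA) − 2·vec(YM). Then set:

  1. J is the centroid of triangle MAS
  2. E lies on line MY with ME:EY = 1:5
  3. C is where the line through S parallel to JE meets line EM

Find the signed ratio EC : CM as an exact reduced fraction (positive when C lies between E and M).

EC:CM = -1/6

Assign Y = (0, 0), A = (1, 0), M = (0, 1), S = (4, -2) — the answer is frame-independent, so this choice is without loss of generality.
1. J is the centroid of triangle MAS ⇒ J = (5/3, -1/3)
2. E lies on line MY with ME:EY = 1:5 ⇒ E = (0, 5/6)
3. C is where the line through S parallel to JE meets line EM ⇒ C = (0, 4/5)
C = E + t·(M−E) with t = -1/5, so EC:CM = t:(1−t) = -1/5:6/5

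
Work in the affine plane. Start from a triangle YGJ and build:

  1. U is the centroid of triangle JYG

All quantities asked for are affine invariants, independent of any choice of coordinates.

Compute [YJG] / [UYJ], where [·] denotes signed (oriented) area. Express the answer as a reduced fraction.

[YJG]:[UYJ] = 3

Assign Y = (0, 0), G = (1, 0), J = (0, 1) — the answer is frame-independent, so this choice is without loss of generality.
1. U is the centroid of triangle JYG ⇒ U = (1/3, 1/3)
2·[YJG] = -1, 2·[UYJ] = -1/3
[YJG]:[UYJ] = -1:-1/3 = 3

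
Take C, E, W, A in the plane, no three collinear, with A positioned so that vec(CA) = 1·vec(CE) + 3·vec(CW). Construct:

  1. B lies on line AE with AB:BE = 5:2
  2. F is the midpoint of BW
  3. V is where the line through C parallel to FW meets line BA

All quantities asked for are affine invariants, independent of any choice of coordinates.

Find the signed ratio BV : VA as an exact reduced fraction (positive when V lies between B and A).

Assign C = (0, 0), E = (1, 0), W = (0, 1), A = (1, 3) — the answer is frame-independent, so this choice is without loss of generality.
1. B lies on line AE with AB:BE = 5:2 ⇒ B = (1, 6/7)
2. F is the midpoint of BW ⇒ F = (1/2, 13/14)
3. V is where the line through C parallel to FW meets line BA ⇒ V = (1, -1/7)
V = B + t·(A−B) with t = -7/15, so BV:VA = t:(1−t) = -7/15:22/15

BV:VA = -7/22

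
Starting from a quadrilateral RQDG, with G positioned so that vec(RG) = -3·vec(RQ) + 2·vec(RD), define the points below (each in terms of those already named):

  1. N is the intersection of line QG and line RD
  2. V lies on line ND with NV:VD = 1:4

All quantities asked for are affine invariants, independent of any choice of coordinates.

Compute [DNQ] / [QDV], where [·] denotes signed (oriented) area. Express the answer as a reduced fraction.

[DNQ]:[QDV] = 5/4

Choose coordinates R = (0, 0), Q = (1, 0), D = (0, 1), G = (-3, 2).
1. N is the intersection of line QG and line RD ⇒ N = (0, 1/2)
2. V lies on line ND with NV:VD = 1:4 ⇒ V = (0, 3/5)
2·[DNQ] = 1/2, 2·[QDV] = 2/5
[DNQ]:[QDV] = 1/2:2/5 = 5/4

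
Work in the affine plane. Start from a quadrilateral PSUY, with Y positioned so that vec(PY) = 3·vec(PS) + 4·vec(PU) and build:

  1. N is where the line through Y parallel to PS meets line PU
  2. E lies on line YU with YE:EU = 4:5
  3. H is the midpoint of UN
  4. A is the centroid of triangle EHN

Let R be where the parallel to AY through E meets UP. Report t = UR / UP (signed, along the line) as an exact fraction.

Choose coordinates P = (0, 0), S = (1, 0), U = (0, 1), Y = (3, 4).
1. N is where the line through Y parallel to PS meets line PU ⇒ N = (0, 4)
2. E lies on line YU with YE:EU = 4:5 ⇒ E = (5/3, 8/3)
3. H is the midpoint of UN ⇒ H = (0, 5/2)
4. A is the centroid of triangle EHN ⇒ A = (5/9, 55/18)
through E parallel to AY: direction (22/9, 17/18); meets UP at R = (0, 89/44)
R = U + t·(P−U) with t = -45/44

t = -45/44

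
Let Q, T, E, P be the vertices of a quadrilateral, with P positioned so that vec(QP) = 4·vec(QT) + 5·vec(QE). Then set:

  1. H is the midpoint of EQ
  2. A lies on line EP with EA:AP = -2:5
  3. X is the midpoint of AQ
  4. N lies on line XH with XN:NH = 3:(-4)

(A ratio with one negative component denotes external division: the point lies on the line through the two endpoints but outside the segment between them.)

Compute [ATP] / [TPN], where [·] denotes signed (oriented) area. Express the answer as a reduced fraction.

Work in coordinates with Q = (0, 0), T = (1, 0), E = (0, 1), P = (4, 5).
1. H is the midpoint of EQ ⇒ H = (0, 1/2)
2. A lies on line EP with EA:AP = -2:5 ⇒ A = (-8/3, -5/3)
3. X is the midpoint of AQ ⇒ X = (-4/3, -5/6)
4. N lies on line XH with XN:NH = 3:(-4) ⇒ N = (-16/3, -29/6)
2·[ATP] = 40/3, 2·[TPN] = 103/6
[ATP]:[TPN] = 40/3:103/6 = 80/103

[ATP]:[TPN] = 80/103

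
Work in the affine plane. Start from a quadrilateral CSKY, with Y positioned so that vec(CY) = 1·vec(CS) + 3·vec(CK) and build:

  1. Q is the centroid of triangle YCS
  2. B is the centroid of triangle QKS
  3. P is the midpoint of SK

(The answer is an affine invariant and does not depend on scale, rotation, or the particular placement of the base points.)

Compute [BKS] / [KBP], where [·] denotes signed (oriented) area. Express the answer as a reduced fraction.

Choose coordinates C = (0, 0), S = (1, 0), K = (0, 1), Y = (1, 3).
1. Q is the centroid of triangle YCS ⇒ Q = (2/3, 1)
2. B is the centroid of triangle QKS ⇒ B = (5/9, 2/3)
3. P is the midpoint of SK ⇒ P = (1/2, 1/2)
2·[BKS] = 2/9, 2·[KBP] = -1/9
[BKS]:[KBP] = 2/9:-1/9 = -2

[BKS]:[KBP] = -2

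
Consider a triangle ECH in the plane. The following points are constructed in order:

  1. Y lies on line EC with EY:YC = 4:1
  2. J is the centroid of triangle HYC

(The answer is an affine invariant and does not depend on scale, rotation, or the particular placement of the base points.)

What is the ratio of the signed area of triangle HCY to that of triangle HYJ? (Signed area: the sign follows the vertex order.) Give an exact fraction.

[HCY]:[HYJ] = -3

Assign E = (0, 0), C = (1, 0), H = (0, 1) — the answer is frame-independent, so this choice is without loss of generality.
1. Y lies on line EC with EY:YC = 4:1 ⇒ Y = (4/5, 0)
2. J is the centroid of triangle HYC ⇒ J = (3/5, 1/3)
2·[HCY] = -1/5, 2·[HYJ] = 1/15
[HCY]:[HYJ] = -1/5:1/15 = -3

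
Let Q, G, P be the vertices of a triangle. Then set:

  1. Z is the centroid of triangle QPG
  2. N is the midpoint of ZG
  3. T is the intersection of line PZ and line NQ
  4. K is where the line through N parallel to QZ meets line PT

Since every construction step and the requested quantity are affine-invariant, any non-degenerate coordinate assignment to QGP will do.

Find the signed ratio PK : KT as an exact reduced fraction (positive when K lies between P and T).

PK:KT = -9

Assign Q = (0, 0), G = (1, 0), P = (0, 1) — the answer is frame-independent, so this choice is without loss of generality.
1. Z is the centroid of triangle QPG ⇒ Z = (1/3, 1/3)
2. N is the midpoint of ZG ⇒ N = (2/3, 1/6)
3. T is the intersection of line PZ and line NQ ⇒ T = (4/9, 1/9)
4. K is where the line through N parallel to QZ meets line PT ⇒ K = (1/2, 0)
K = P + t·(T−P) with t = 9/8, so PK:KT = t:(1−t) = 9/8:-1/8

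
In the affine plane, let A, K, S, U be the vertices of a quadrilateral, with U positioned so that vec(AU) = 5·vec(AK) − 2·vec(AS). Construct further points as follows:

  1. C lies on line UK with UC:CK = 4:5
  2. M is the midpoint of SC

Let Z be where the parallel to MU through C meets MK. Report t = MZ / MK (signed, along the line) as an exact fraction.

t = 4/9

Set A = (0, 0), K = (1, 0), S = (0, 1), U = (5, -2); any affine frame gives the same invariant.
1. C lies on line UK with UC:CK = 4:5 ⇒ C = (29/9, -10/9)
2. M is the midpoint of SC ⇒ M = (29/18, -1/18)
through C parallel to MU: direction (61/18, -35/18); meets MK at Z = (217/162, -5/162)
Z = M + t·(K−M) with t = 4/9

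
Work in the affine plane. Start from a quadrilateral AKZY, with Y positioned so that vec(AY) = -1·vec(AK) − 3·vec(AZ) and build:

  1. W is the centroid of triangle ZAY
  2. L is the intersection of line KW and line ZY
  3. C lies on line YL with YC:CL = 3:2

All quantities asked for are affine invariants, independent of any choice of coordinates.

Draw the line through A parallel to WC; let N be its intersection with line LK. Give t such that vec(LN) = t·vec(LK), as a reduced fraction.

Choose coordinates A = (0, 0), K = (1, 0), Z = (0, 1), Y = (-1, -3).
1. W is the centroid of triangle ZAY ⇒ W = (-1/3, -2/3)
2. L is the intersection of line KW and line ZY ⇒ L = (-3/7, -5/7)
3. C lies on line YL with YC:CL = 3:2 ⇒ C = (-23/35, -57/35)
through A parallel to WC: direction (-34/105, -101/105); meets LK at N = (-17/84, -101/168)
N = L + t·(K−L) with t = 19/120

t = 19/120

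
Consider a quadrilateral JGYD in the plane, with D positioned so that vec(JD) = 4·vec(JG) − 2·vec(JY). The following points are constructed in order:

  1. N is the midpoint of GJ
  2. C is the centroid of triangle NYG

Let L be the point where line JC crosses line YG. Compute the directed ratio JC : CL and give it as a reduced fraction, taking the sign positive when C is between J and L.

Assign J = (0, 0), G = (1, 0), Y = (0, 1), D = (4, -2) — the answer is frame-independent, so this choice is without loss of generality.
1. N is the midpoint of GJ ⇒ N = (1/2, 0)
2. C is the centroid of triangle NYG ⇒ C = (1/2, 1/3)
line JC meets YG at L = (3/5, 2/5)
C = J + t·(L−J) with t = 5/6, so JC:CL = 5/6:1/6

JC:CL = 5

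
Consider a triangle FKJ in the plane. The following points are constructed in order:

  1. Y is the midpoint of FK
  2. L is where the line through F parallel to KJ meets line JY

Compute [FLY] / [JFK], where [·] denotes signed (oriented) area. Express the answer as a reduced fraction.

[FLY]:[JFK] = 1/2

Assign F = (0, 0), K = (1, 0), J = (0, 1) — the answer is frame-independent, so this choice is without loss of generality.
1. Y is the midpoint of FK ⇒ Y = (1/2, 0)
2. L is where the line through F parallel to KJ meets line JY ⇒ L = (1, -1)
2·[FLY] = 1/2, 2·[JFK] = 1
[FLY]:[JFK] = 1/2:1 = 1/2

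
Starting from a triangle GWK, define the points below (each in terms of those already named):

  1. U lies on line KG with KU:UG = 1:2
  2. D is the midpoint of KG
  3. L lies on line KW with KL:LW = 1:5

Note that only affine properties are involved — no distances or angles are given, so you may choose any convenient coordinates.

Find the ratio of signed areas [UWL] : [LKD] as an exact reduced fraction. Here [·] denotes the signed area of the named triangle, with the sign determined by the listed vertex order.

[UWL]:[LKD] = 10/3

Choose coordinates G = (0, 0), W = (1, 0), K = (0, 1).
1. U lies on line KG with KU:UG = 1:2 ⇒ U = (0, 2/3)
2. D is the midpoint of KG ⇒ D = (0, 1/2)
3. L lies on line KW with KL:LW = 1:5 ⇒ L = (1/6, 5/6)
2·[UWL] = 5/18, 2·[LKD] = 1/12
[UWL]:[LKD] = 5/18:1/12 = 10/3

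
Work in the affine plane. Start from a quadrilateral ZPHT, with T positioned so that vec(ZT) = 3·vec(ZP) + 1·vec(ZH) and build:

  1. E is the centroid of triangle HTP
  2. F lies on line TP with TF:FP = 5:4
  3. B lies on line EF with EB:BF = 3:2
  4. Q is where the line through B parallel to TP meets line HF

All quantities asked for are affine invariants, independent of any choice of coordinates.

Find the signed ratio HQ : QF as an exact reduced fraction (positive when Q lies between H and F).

Assign Z = (0, 0), P = (1, 0), H = (0, 1), T = (3, 1) — the answer is frame-independent, so this choice is without loss of generality.
1. E is the centroid of triangle HTP ⇒ E = (4/3, 2/3)
2. F lies on line TP with TF:FP = 5:4 ⇒ F = (17/9, 4/9)
3. B lies on line EF with EB:BF = 3:2 ⇒ B = (5/3, 8/15)
4. Q is where the line through B parallel to TP meets line HF ⇒ Q = (221/135, 14/27)
Q = H + t·(F−H) with t = 13/15, so HQ:QF = t:(1−t) = 13/15:2/15

HQ:QF = 13/2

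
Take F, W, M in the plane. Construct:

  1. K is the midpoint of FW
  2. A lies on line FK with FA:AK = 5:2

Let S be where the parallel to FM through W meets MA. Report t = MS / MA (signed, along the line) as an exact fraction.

Set F = (0, 0), W = (1, 0), M = (0, 1); any affine frame gives the same invariant.
1. K is the midpoint of FW ⇒ K = (1/2, 0)
2. A lies on line FK with FA:AK = 5:2 ⇒ A = (5/14, 0)
through W parallel to FM: direction (0, 1); meets MA at S = (1, -9/5)
S = M + t·(A−M) with t = 14/5

t = 14/5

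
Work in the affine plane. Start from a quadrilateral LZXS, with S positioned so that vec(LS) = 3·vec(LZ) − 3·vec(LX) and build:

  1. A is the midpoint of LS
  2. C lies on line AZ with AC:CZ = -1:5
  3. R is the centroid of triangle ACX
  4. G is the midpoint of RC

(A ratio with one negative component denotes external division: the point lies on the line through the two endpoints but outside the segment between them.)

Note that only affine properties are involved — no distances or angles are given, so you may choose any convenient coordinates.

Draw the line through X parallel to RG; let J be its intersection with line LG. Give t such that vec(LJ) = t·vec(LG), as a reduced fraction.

Work in coordinates with L = (0, 0), Z = (1, 0), X = (0, 1), S = (3, -3).
1. A is the midpoint of LS ⇒ A = (3/2, -3/2)
2. C lies on line AZ with AC:CZ = -1:5 ⇒ C = (13/8, -15/8)
3. R is the centroid of triangle ACX ⇒ R = (25/24, -19/24)
4. G is the midpoint of RC ⇒ G = (4/3, -4/3)
through X parallel to RG: direction (7/24, -13/24); meets LG at J = (7/6, -7/6)
J = L + t·(G−L) with t = 7/8

t = 7/8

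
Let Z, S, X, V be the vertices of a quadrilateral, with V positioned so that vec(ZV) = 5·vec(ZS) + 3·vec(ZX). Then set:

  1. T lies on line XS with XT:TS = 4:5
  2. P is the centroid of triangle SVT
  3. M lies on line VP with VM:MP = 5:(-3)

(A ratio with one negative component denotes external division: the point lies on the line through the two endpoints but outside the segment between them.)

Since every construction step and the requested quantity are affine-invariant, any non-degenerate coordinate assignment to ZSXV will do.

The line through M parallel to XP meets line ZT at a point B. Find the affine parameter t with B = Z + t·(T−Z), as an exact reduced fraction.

Assign Z = (0, 0), S = (1, 0), X = (0, 1), V = (5, 3) — the answer is frame-independent, so this choice is without loss of generality.
1. T lies on line XS with XT:TS = 4:5 ⇒ T = (4/9, 5/9)
2. P is the centroid of triangle SVT ⇒ P = (58/27, 32/27)
3. M lies on line VP with VM:MP = 5:(-3) ⇒ M = (-115/54, -83/54)
through M parallel to XP: direction (58/27, 5/27); meets ZT at B = (-157/135, -157/108)
B = Z + t·(T−Z) with t = -157/60

t = -157/60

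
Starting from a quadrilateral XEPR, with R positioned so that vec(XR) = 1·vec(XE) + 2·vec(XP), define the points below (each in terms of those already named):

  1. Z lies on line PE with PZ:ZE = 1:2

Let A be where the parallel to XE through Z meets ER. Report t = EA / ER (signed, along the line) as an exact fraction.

Choose coordinates X = (0, 0), E = (1, 0), P = (0, 1), R = (1, 2).
1. Z lies on line PE with PZ:ZE = 1:2 ⇒ Z = (1/3, 2/3)
through Z parallel to XE: direction (1, 0); meets ER at A = (1, 2/3)
A = E + t·(R−E) with t = 1/3

t = 1/3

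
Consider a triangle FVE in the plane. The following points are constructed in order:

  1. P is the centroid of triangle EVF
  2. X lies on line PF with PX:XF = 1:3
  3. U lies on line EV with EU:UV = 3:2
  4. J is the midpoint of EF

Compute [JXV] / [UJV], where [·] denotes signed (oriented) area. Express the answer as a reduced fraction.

Work in coordinates with F = (0, 0), V = (1, 0), E = (0, 1).
1. P is the centroid of triangle EVF ⇒ P = (1/3, 1/3)
2. X lies on line PF with PX:XF = 1:3 ⇒ X = (1/4, 1/4)
3. U lies on line EV with EU:UV = 3:2 ⇒ U = (3/5, 2/5)
4. J is the midpoint of EF ⇒ J = (0, 1/2)
2·[JXV] = 1/8, 2·[UJV] = 1/5
[JXV]:[UJV] = 1/8:1/5 = 5/8

[JXV]:[UJV] = 5/8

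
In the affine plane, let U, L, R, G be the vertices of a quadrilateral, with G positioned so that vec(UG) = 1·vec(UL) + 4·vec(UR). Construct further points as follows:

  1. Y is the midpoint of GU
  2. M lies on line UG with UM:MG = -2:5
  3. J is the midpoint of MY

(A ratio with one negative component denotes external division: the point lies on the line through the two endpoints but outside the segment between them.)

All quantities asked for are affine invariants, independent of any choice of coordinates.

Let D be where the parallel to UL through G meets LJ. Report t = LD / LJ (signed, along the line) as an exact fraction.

Work in coordinates with U = (0, 0), L = (1, 0), R = (0, 1), G = (1, 4).
1. Y is the midpoint of GU ⇒ Y = (1/2, 2)
2. M lies on line UG with UM:MG = -2:5 ⇒ M = (-2/3, -8/3)
3. J is the midpoint of MY ⇒ J = (-1/12, -1/3)
through G parallel to UL: direction (1, 0); meets LJ at D = (14, 4)
D = L + t·(J−L) with t = -12

t = -12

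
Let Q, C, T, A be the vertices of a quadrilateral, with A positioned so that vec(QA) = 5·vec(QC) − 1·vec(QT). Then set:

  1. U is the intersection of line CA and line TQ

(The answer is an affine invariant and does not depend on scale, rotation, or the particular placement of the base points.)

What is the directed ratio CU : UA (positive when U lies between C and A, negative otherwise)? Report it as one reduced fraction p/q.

Choose coordinates Q = (0, 0), C = (1, 0), T = (0, 1), A = (5, -1).
1. U is the intersection of line CA and line TQ ⇒ U = (0, 1/4)
U = C + t·(A−C) with t = -1/4, so CU:UA = t:(1−t) = -1/4:5/4

CU:UA = -1/5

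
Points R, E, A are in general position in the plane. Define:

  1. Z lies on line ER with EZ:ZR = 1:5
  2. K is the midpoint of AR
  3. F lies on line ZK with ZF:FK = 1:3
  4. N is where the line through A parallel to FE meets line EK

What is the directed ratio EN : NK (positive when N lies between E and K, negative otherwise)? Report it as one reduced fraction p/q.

Set R = (0, 0), E = (1, 0), A = (0, 1); any affine frame gives the same invariant.
1. Z lies on line ER with EZ:ZR = 1:5 ⇒ Z = (5/6, 0)
2. K is the midpoint of AR ⇒ K = (0, 1/2)
3. F lies on line ZK with ZF:FK = 1:3 ⇒ F = (5/8, 1/8)
4. N is where the line through A parallel to FE meets line EK ⇒ N = (-3, 2)
N = E + t·(K−E) with t = 4, so EN:NK = t:(1−t) = 4:-3

EN:NK = -4/3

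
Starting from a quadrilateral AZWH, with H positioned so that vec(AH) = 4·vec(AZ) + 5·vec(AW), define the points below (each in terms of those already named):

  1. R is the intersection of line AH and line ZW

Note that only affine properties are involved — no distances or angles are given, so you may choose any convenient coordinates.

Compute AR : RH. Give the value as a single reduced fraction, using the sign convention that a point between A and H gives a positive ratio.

AR:RH = 1/8

Set A = (0, 0), Z = (1, 0), W = (0, 1), H = (4, 5); any affine frame gives the same invariant.
1. R is the intersection of line AH and line ZW ⇒ R = (4/9, 5/9)
R = A + t·(H−A) with t = 1/9, so AR:RH = t:(1−t) = 1/9:8/9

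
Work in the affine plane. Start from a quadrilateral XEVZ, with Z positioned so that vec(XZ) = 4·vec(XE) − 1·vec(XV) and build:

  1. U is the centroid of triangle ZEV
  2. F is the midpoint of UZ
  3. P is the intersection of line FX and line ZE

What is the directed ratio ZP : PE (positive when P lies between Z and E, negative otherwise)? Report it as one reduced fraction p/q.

Set X = (0, 0), E = (1, 0), V = (0, 1), Z = (4, -1); any affine frame gives the same invariant.
1. U is the centroid of triangle ZEV ⇒ U = (5/3, 0)
2. F is the midpoint of UZ ⇒ F = (17/6, -1/2)
3. P is the intersection of line FX and line ZE ⇒ P = (17/8, -3/8)
P = Z + t·(E−Z) with t = 5/8, so ZP:PE = t:(1−t) = 5/8:3/8

ZP:PE = 5/3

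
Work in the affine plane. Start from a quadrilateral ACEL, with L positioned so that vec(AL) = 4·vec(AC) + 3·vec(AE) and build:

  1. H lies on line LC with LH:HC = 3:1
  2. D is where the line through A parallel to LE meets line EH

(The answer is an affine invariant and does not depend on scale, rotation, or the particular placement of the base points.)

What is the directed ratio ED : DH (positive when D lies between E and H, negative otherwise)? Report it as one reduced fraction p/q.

Work in coordinates with A = (0, 0), C = (1, 0), E = (0, 1), L = (4, 3).
1. H lies on line LC with LH:HC = 3:1 ⇒ H = (7/4, 3/4)
2. D is where the line through A parallel to LE meets line EH ⇒ D = (14/9, 7/9)
D = E + t·(H−E) with t = 8/9, so ED:DH = t:(1−t) = 8/9:1/9

ED:DH = 8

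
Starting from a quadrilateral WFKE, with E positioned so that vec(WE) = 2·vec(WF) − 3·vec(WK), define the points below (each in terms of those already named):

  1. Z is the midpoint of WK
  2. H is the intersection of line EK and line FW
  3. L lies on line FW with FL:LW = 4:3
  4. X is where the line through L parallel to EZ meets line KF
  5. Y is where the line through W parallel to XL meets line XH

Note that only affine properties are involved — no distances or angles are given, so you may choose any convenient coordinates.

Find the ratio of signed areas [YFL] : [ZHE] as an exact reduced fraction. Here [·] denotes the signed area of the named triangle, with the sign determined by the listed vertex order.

Set W = (0, 0), F = (1, 0), K = (0, 1), E = (2, -3); any affine frame gives the same invariant.
1. Z is the midpoint of WK ⇒ Z = (0, 1/2)
2. H is the intersection of line EK and line FW ⇒ H = (1/2, 0)
3. L lies on line FW with FL:LW = 4:3 ⇒ L = (3/7, 0)
4. X is where the line through L parallel to EZ meets line KF ⇒ X = (-1/3, 4/3)
5. Y is where the line through W parallel to XL meets line XH ⇒ Y = (-16/3, 28/3)
2·[YFL] = -16/3, 2·[ZHE] = -3/4
[YFL]:[ZHE] = -16/3:-3/4 = 64/9

[YFL]:[ZHE] = 64/9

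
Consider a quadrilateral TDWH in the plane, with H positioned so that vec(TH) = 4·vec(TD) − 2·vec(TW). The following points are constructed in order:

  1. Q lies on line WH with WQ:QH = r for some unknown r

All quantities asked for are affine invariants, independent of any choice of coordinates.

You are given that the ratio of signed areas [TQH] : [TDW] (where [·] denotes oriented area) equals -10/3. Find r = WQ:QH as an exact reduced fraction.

r = 1/5

Work in coordinates with T = (0, 0), D = (1, 0), W = (0, 1), H = (4, -2).
1. With WQ:QH = r, write λ = r/(r+1) so Q = W + λ·(H−W); Q is affine-linear in λ
Every point depending on Q is an affine combination of Q and λ-independent points, so each such coordinate is linear in λ; the λ² term in each signed area is a multiple of (H−W)×(H−W) = 0, so 2·[TQH] and 2·[TDW] are each linear in λ. Evaluating at λ=0 and λ=1:
  2·[TQH] = 4·λ − 4,   2·[TDW] = 1
So [TQH]:[TDW] = (4·λ − 4) / (1). Setting this equal to -10/3:
  4·λ − 4 = -10/3·(1)  ⇒  λ = 1/6
Then r = λ/(1−λ) = (1/6)/(5/6) = 1/5. Check: with r = 1/5, Q = (2/3, 1/2) and [TQH]:[TDW] = -10/3 as required.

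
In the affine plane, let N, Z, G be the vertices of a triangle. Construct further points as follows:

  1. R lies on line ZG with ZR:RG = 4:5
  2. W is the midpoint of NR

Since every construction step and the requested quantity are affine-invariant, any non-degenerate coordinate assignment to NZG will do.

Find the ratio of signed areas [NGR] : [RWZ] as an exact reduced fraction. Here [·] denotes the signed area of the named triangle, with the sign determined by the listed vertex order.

Set N = (0, 0), Z = (1, 0), G = (0, 1); any affine frame gives the same invariant.
1. R lies on line ZG with ZR:RG = 4:5 ⇒ R = (5/9, 4/9)
2. W is the midpoint of NR ⇒ W = (5/18, 2/9)
2·[NGR] = -5/9, 2·[RWZ] = 2/9
[NGR]:[RWZ] = -5/9:2/9 = -5/2

[NGR]:[RWZ] = -5/2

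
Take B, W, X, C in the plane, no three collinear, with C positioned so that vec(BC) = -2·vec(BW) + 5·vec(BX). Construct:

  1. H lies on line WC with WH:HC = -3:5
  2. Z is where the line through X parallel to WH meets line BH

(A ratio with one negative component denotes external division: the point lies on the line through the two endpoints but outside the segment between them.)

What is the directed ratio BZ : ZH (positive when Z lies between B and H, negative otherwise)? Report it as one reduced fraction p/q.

Assign B = (0, 0), W = (1, 0), X = (0, 1), C = (-2, 5) — the answer is frame-independent, so this choice is without loss of generality.
1. H lies on line WC with WH:HC = -3:5 ⇒ H = (11/2, -15/2)
2. Z is where the line through X parallel to WH meets line BH ⇒ Z = (33/10, -9/2)
Z = B + t·(H−B) with t = 3/5, so BZ:ZH = t:(1−t) = 3/5:2/5

BZ:ZH = 3/2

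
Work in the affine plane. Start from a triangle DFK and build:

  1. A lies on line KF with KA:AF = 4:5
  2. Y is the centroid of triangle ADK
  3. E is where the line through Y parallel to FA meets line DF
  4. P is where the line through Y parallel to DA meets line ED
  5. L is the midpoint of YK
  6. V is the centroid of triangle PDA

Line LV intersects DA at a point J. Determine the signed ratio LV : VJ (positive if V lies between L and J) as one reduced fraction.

Choose coordinates D = (0, 0), F = (1, 0), K = (0, 1).
1. A lies on line KF with KA:AF = 4:5 ⇒ A = (4/9, 5/9)
2. Y is the centroid of triangle ADK ⇒ Y = (4/27, 14/27)
3. E is where the line through Y parallel to FA meets line DF ⇒ E = (2/3, 0)
4. P is where the line through Y parallel to DA meets line ED ⇒ P = (-4/15, 0)
5. L is the midpoint of YK ⇒ L = (2/27, 41/54)
6. V is the centroid of triangle PDA ⇒ V = (8/135, 5/27)
line LV meets DA at J = (38/675, 19/270)
V = L + t·(J−L) with t = 5/6, so LV:VJ = 5/6:1/6

LV:VJ = 5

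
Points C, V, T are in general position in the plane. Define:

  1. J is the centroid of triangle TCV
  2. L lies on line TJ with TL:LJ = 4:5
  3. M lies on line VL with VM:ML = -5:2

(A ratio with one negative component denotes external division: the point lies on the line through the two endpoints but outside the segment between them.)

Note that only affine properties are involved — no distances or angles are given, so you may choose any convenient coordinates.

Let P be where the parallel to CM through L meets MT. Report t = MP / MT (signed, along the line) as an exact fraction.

Set C = (0, 0), V = (1, 0), T = (0, 1); any affine frame gives the same invariant.
1. J is the centroid of triangle TCV ⇒ J = (1/3, 1/3)
2. L lies on line TJ with TL:LJ = 4:5 ⇒ L = (4/27, 19/27)
3. M lies on line VL with VM:ML = -5:2 ⇒ M = (-34/81, 95/81)
through L parallel to CM: direction (-34/81, 95/81); meets MT at P = (4/81, 1349/1377)
P = M + t·(T−M) with t = 19/17

t = 19/17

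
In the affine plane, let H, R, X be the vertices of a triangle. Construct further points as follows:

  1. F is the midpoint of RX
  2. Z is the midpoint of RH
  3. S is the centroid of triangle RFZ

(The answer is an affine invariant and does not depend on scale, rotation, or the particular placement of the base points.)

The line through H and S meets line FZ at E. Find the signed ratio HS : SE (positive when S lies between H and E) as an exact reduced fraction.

Set H = (0, 0), R = (1, 0), X = (0, 1); any affine frame gives the same invariant.
1. F is the midpoint of RX ⇒ F = (1/2, 1/2)
2. Z is the midpoint of RH ⇒ Z = (1/2, 0)
3. S is the centroid of triangle RFZ ⇒ S = (2/3, 1/6)
line HS meets FZ at E = (1/2, 1/8)
S = H + t·(E−H) with t = 4/3, so HS:SE = 4/3:-1/3

HS:SE = -4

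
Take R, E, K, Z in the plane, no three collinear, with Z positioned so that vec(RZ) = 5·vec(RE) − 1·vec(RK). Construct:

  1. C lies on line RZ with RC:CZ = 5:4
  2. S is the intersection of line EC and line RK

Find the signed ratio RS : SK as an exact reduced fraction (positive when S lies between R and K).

Set R = (0, 0), E = (1, 0), K = (0, 1), Z = (5, -1); any affine frame gives the same invariant.
1. C lies on line RZ with RC:CZ = 5:4 ⇒ C = (25/9, -5/9)
2. S is the intersection of line EC and line RK ⇒ S = (0, 5/16)
S = R + t·(K−R) with t = 5/16, so RS:SK = t:(1−t) = 5/16:11/16

RS:SK = 5/11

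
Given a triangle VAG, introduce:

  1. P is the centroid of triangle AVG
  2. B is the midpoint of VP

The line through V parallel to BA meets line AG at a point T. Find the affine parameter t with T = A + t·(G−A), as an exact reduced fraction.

Choose coordinates V = (0, 0), A = (1, 0), G = (0, 1).
1. P is the centroid of triangle AVG ⇒ P = (1/3, 1/3)
2. B is the midpoint of VP ⇒ B = (1/6, 1/6)
through V parallel to BA: direction (5/6, -1/6); meets AG at T = (5/4, -1/4)
T = A + t·(G−A) with t = -1/4

t = -1/4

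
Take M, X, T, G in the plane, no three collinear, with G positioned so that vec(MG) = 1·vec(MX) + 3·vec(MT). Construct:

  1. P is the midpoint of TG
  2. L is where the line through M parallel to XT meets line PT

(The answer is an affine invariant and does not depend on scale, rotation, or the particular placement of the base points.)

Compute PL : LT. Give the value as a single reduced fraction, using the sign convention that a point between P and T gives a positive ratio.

PL:LT = -5/2

Work in coordinates with M = (0, 0), X = (1, 0), T = (0, 1), G = (1, 3).
1. P is the midpoint of TG ⇒ P = (1/2, 2)
2. L is where the line through M parallel to XT meets line PT ⇒ L = (-1/3, 1/3)
L = P + t·(T−P) with t = 5/3, so PL:LT = t:(1−t) = 5/3:-2/3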